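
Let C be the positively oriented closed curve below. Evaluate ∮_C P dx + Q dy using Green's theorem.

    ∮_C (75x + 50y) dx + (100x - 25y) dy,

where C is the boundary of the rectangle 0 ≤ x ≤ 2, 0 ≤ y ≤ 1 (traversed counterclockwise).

Green's theorem converts the closed line integral into a double integral over the enclosed region D:

    ∮_C P dx + Q dy = ∬_D (∂Q/∂x - ∂P/∂y) dA.

Here P = 75x + 50y, Q = 100x - 25y, so

    ∂Q/∂x = 100,    ∂P/∂y = 50,
    ∂Q/∂x - ∂P/∂y = 50.

D is the region 0 ≤ x ≤ 2, 0 ≤ y ≤ 1. Evaluating the double integral:

    ∬_D (50) dA = ∫_0^{2} ∫_0^{1} (50) dy dx.

Inner (y from 0 to 1): 50.
Outer (x from 0 to 2): 100.

Therefore ∮_C P dx + Q dy = 100.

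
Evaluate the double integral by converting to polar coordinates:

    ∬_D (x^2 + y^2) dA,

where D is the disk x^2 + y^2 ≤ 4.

The region D is 0 ≤ r ≤ 2, 0 ≤ θ ≤ 2π in polar coordinates, where x = r cos(θ), y = r sin(θ), and dA = r dr dθ.

Under the substitution, the integrand becomes r^2, so

    ∬_D (x^2 + y^2) dA = ∫_{0}^{2π} ∫_{0}^{2} (r^2) · r dr dθ.

Inner integral (in r): ∫_{0}^{2} (r^2) · r dr = 4.

Outer integral (in θ): ∫_{0}^{2π} (4) dθ = 8π.

Therefore ∬_D (x^2 + y^2) dA = 8π.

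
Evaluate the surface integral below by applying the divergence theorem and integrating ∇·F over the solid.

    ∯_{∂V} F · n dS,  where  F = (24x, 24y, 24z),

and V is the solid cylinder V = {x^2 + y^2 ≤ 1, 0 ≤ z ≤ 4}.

By the divergence theorem,

    ∯_{∂V} F · n dS = ∭_V (∇ · F) dV.

Compute the divergence:
    ∇ · F = ∂F_x/∂x + ∂F_y/∂y + ∂F_z/∂z = 24 + 24 + 24 = 72.

In cylindrical coordinates, x = r cos(θ), y = r sin(θ), z = z, dV = r dr dθ dz, with 0 ≤ r ≤ 1, 0 ≤ θ ≤ 2π, 0 ≤ z ≤ 4.

The integrand, after substitution and multiplying by the volume element, becomes (72) · r, so

    ∭_V (∇·F) dV = ∫_0^{2π} ∫_0^{1} ∫_0^{4} (72) · r dz dr dθ.

Inner (z from 0 to 4): 288r.
Middle (r from 0 to 1): 144.
Outer (θ from 0 to 2π): 288π.

Therefore ∯_{∂V} F · n dS = 288π.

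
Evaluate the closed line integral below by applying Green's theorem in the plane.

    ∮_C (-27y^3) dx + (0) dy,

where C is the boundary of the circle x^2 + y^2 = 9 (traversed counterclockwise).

Green's theorem converts the closed line integral into a double integral over the enclosed region D:

    ∮_C P dx + Q dy = ∬_D (∂Q/∂x - ∂P/∂y) dA.

Here P = -27y^3, Q = 0, so

    ∂Q/∂x = 0,    ∂P/∂y = -81y^2,
    ∂Q/∂x - ∂P/∂y = 81y^2.

D is the region x^2 + y^2 ≤ 9. Evaluating the double integral:

In polar coordinates (x = r cos θ, y = r sin θ, dA = r dr dθ) the integrand becomes 81r^2sin(θ)^2, so

    ∬_D (81y^2) dA = ∫_0^{2π} ∫_0^{3} (81r^2sin(θ)^2) · r dr dθ.

Inner (r from 0 to 3): 6561sin(θ)^2/4.
Outer (θ from 0 to 2π): 6561π/4.

Therefore ∮_C P dx + Q dy = 6561π/4.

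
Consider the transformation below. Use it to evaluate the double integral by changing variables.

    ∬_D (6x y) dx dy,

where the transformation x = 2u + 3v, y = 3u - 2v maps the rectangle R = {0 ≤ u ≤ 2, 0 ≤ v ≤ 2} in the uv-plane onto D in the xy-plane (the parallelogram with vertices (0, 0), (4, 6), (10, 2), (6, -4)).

Compute the Jacobian determinant of (x, y) with respect to (u, v):

    ∂(x,y)/∂(u,v) = | 2  3 | = (2)(-2) - (3)(3) = -13.
                   | 3  -2 |

Its absolute value is |J| = 13 (the area scaling factor).

Substituting x = 2u + 3v, y = 3u - 2v into the integrand,

    6x y → 36u^2 + 30u v - 36v^2,

so the integral becomes

    ∬_R (36u^2 + 30u v - 36v^2) · |J| du dv = ∫_0^2 ∫_0^2 (468u^2 + 390u v - 468v^2) dv du.

Inner (v): 936u^2 + 780u - 1248.
Outer (u): 1560.

Therefore ∬_D (6x y) dx dy = 1560.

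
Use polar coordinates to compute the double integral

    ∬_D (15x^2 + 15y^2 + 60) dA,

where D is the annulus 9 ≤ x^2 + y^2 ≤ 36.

The region D is 3 ≤ r ≤ 6, 0 ≤ θ ≤ 2π in polar coordinates, where x = r cos(θ), y = r sin(θ), and dA = r dr dθ.

Under the substitution, the integrand becomes 15r^2 + 60, so

    ∬_D (15x^2 + 15y^2 + 60) dA = ∫_{0}^{2π} ∫_{3}^{6} (15r^2 + 60) · r dr dθ.

Inner integral (in r): ∫_{3}^{6} (15r^2 + 60) · r dr = 21465/4.

Outer integral (in θ): ∫_{0}^{2π} (21465/4) dθ = 21465π/2.

Therefore ∬_D (15x^2 + 15y^2 + 60) dA = 21465π/2.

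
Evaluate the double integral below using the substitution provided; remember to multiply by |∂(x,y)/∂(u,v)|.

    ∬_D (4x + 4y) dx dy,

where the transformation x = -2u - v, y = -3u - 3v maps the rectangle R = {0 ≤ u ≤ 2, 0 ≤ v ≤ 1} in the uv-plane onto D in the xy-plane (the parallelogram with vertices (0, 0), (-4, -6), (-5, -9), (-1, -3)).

Compute the Jacobian determinant of (x, y) with respect to (u, v):

    ∂(x,y)/∂(u,v) = | -2  -1 | = (-2)(-3) - (-1)(-3) = 3.
                   | -3  -3 |

Its absolute value is |J| = 3 (the area scaling factor).

Substituting x = -2u - v, y = -3u - 3v into the integrand,

    4x + 4y → -20u - 16v,

so the integral becomes

    ∬_R (-20u - 16v) · |J| du dv = ∫_0^2 ∫_0^1 (-60u - 48v) dv du.

Inner (v): -60u - 24.
Outer (u): -168.

Therefore ∬_D (4x + 4y) dx dy = -168.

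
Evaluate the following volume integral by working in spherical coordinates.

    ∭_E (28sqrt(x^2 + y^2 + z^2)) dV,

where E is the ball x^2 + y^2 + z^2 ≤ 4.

In spherical coordinates, x = ρ sin(φ) cos(θ), y = ρ sin(φ) sin(θ), z = ρ cos(φ), and dV = ρ^2 sin(φ) dρ dφ dθ.

The integrand becomes 28ρ, so

    ∭_E (28sqrt(x^2 + y^2 + z^2)) dV = ∫_{0}^{2π} ∫_{0}^{π} ∫_{0}^{2} (28ρ) · ρ^2 sin(φ) dρ dφ dθ.

Inner (ρ): 112sin(φ).
Middle (φ): 224.
Outer (θ): 448π.

Therefore the triple integral equals 448π.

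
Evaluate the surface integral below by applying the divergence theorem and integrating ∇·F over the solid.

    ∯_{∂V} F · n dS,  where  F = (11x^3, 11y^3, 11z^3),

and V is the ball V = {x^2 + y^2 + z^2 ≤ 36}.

By the divergence theorem,

    ∯_{∂V} F · n dS = ∭_V (∇ · F) dV.

Compute the divergence:
    ∇ · F = ∂F_x/∂x + ∂F_y/∂y + ∂F_z/∂z = 33x^2 + 33y^2 + 33z^2.

In spherical coordinates, x = ρ sin(φ) cos(θ), y = ρ sin(φ) sin(θ), z = ρ cos(φ), dV = ρ^2 sin(φ) dρ dφ dθ, with 0 ≤ ρ ≤ 6, 0 ≤ φ ≤ π, 0 ≤ θ ≤ 2π.

The integrand, after substitution and multiplying by the volume element, becomes (33ρ^2) · ρ^2 sin(φ), so

    ∭_V (∇·F) dV = ∫_0^{2π} ∫_0^{π} ∫_0^{6} (33ρ^2) · ρ^2 sin(φ) dρ dφ dθ.

Inner (ρ from 0 to 6): 256608sin(φ)/5.
Middle (φ from 0 to π): 513216/5.
Outer (θ from 0 to 2π): 1026432π/5.

Therefore ∯_{∂V} F · n dS = 1026432π/5.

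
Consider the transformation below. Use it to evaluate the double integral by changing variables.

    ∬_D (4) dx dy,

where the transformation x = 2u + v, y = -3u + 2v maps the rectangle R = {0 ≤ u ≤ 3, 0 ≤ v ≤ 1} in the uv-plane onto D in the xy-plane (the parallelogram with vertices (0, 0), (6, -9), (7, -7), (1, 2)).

Compute the Jacobian determinant of (x, y) with respect to (u, v):

    ∂(x,y)/∂(u,v) = | 2  1 | = (2)(2) - (1)(-3) = 7.
                   | -3  2 |

Its absolute value is |J| = 7 (the area scaling factor).

Substituting x = 2u + v, y = -3u + 2v into the integrand,

    4 → 4,

so the integral becomes

    ∬_R (4) · |J| du dv = ∫_0^3 ∫_0^1 (28) dv du.

Inner (v): 28.
Outer (u): 84.

Therefore ∬_D (4) dx dy = 84.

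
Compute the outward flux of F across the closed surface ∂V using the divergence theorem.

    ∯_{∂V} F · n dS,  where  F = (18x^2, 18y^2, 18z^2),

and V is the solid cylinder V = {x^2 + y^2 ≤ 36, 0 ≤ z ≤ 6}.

By the divergence theorem,

    ∯_{∂V} F · n dS = ∭_V (∇ · F) dV.

Compute the divergence:
    ∇ · F = ∂F_x/∂x + ∂F_y/∂y + ∂F_z/∂z = 36x + 36y + 36z.

In cylindrical coordinates, x = r cos(θ), y = r sin(θ), z = z, dV = r dr dθ dz, with 0 ≤ r ≤ 6, 0 ≤ θ ≤ 2π, 0 ≤ z ≤ 6.

The integrand, after substitution and multiplying by the volume element, becomes (36sqrt(2)r sin(θ + π/4) + 36z) · r, so

    ∭_V (∇·F) dV = ∫_0^{2π} ∫_0^{6} ∫_0^{6} (36sqrt(2)r sin(θ + π/4) + 36z) · r dz dr dθ.

Inner (z from 0 to 6): 216r (sqrt(2)r sin(θ + π/4) + 3).
Middle (r from 0 to 6): 15552sqrt(2)sin(θ + π/4) + 11664.
Outer (θ from 0 to 2π): 23328π.

Therefore ∯_{∂V} F · n dS = 23328π.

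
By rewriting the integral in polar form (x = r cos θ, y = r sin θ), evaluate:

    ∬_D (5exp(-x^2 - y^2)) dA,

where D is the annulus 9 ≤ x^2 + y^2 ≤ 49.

The region D is 3 ≤ r ≤ 7, 0 ≤ θ ≤ 2π in polar coordinates, where x = r cos(θ), y = r sin(θ), and dA = r dr dθ.

Under the substitution, the integrand becomes 5exp(-r^2), so

    ∬_D (5exp(-x^2 - y^2)) dA = ∫_{0}^{2π} ∫_{3}^{7} (5exp(-r^2)) · r dr dθ.

Inner integral (in r): ∫_{3}^{7} (5exp(-r^2)) · r dr = -(5 - 5exp(40))exp(-49)/2.

Outer integral (in θ): ∫_{0}^{2π} (-(5 - 5exp(40))exp(-49)/2) dθ = -5π (1 - exp(40))exp(-49).

Therefore ∬_D (5exp(-x^2 - y^2)) dA = -5π (1 - exp(40))exp(-49).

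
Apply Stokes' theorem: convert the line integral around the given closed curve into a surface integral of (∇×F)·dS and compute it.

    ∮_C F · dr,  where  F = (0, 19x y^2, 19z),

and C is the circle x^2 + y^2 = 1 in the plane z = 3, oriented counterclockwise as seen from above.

Let S be the flat disk x^2 + y^2 ≤ 1 in the plane z = 3, with upward unit normal n̂ = ẑ. By Stokes' theorem,

    ∮_C F · dr = ∬_S (∇ × F) · n̂ dS = ∬_D (curl F)_z dA,

where D is the disk x^2 + y^2 ≤ 1.

Compute the curl of F = (0, 19x y^2, 19z):
    (∇ × F)_x = ∂F_z/∂y - ∂F_y/∂z = 0,
    (∇ × F)_y = ∂F_x/∂z - ∂F_z/∂x = 0,
    (∇ × F)_z = ∂F_y/∂x - ∂F_x/∂y = 19y^2.

On z = 3, (curl F)_z = 19y^2.

Convert to polar (x = r cos θ, y = r sin θ, dA = r dr dθ); the integrand becomes 19r^2sin(θ)^2, so

    ∬_D (curl F)_z dA = ∫_0^{2π} ∫_0^{1} (19r^2sin(θ)^2) · r dr dθ.

Inner (r from 0 to 1): 19sin(θ)^2/4.
Outer (θ from 0 to 2π): 19π/4.

Therefore ∮_C F · dr = 19π/4.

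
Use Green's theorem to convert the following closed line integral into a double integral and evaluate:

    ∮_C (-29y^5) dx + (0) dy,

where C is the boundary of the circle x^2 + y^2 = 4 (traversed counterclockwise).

Green's theorem converts the closed line integral into a double integral over the enclosed region D:

    ∮_C P dx + Q dy = ∬_D (∂Q/∂x - ∂P/∂y) dA.

Here P = -29y^5, Q = 0, so

    ∂Q/∂x = 0,    ∂P/∂y = -145y^4,
    ∂Q/∂x - ∂P/∂y = 145y^4.

D is the region x^2 + y^2 ≤ 4. Evaluating the double integral:

In polar coordinates (x = r cos θ, y = r sin θ, dA = r dr dθ) the integrand becomes 145r^4sin(θ)^4, so

    ∬_D (145y^4) dA = ∫_0^{2π} ∫_0^{2} (145r^4sin(θ)^4) · r dr dθ.

Inner (r from 0 to 2): 4640sin(θ)^4/3.
Outer (θ from 0 to 2π): 1160π.

Therefore ∮_C P dx + Q dy = 1160π.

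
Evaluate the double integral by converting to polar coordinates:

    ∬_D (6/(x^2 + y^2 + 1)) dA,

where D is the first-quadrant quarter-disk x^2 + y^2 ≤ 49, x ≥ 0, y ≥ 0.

The region D is 0 ≤ r ≤ 7, 0 ≤ θ ≤ π/2 in polar coordinates, where x = r cos(θ), y = r sin(θ), and dA = r dr dθ.

Under the substitution, the integrand becomes 6/(r^2 + 1), so

    ∬_D (6/(x^2 + y^2 + 1)) dA = ∫_{0}^{π/2} ∫_{0}^{7} (6/(r^2 + 1)) · r dr dθ.

Inner integral (in r): ∫_{0}^{7} (6/(r^2 + 1)) · r dr = log(125000).

Outer integral (in θ): ∫_{0}^{π/2} (log(125000)) dθ = log(125000^(π/2)).

Therefore ∬_D (6/(x^2 + y^2 + 1)) dA = log(125000^(π/2)).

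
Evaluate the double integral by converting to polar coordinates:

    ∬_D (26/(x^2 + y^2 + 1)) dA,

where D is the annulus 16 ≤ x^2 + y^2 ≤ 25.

The region D is 4 ≤ r ≤ 5, 0 ≤ θ ≤ 2π in polar coordinates, where x = r cos(θ), y = r sin(θ), and dA = r dr dθ.

Under the substitution, the integrand becomes 26/(r^2 + 1), so

    ∬_D (26/(x^2 + y^2 + 1)) dA = ∫_{0}^{2π} ∫_{4}^{5} (26/(r^2 + 1)) · r dr dθ.

Inner integral (in r): ∫_{4}^{5} (26/(r^2 + 1)) · r dr = log(2481152873203736576/9904578032905937).

Outer integral (in θ): ∫_{0}^{2π} (log(2481152873203736576/9904578032905937)) dθ = log((2481152873203736576/9904578032905937)^(2π)).

Therefore ∬_D (26/(x^2 + y^2 + 1)) dA = log((2481152873203736576/9904578032905937)^(2π)).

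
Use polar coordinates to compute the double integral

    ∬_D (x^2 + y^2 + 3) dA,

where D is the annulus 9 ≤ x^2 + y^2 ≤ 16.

The region D is 3 ≤ r ≤ 4, 0 ≤ θ ≤ 2π in polar coordinates, where x = r cos(θ), y = r sin(θ), and dA = r dr dθ.

Under the substitution, the integrand becomes r^2 + 3, so

    ∬_D (x^2 + y^2 + 3) dA = ∫_{0}^{2π} ∫_{3}^{4} (r^2 + 3) · r dr dθ.

Inner integral (in r): ∫_{3}^{4} (r^2 + 3) · r dr = 217/4.

Outer integral (in θ): ∫_{0}^{2π} (217/4) dθ = 217π/2.

Therefore ∬_D (x^2 + y^2 + 3) dA = 217π/2.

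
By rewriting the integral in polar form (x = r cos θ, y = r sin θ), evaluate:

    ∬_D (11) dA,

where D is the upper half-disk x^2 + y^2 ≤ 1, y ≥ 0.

The region D is 0 ≤ r ≤ 1, 0 ≤ θ ≤ π in polar coordinates, where x = r cos(θ), y = r sin(θ), and dA = r dr dθ.

Under the substitution, the integrand becomes 11, so

    ∬_D (11) dA = ∫_{0}^{π} ∫_{0}^{1} (11) · r dr dθ.

Inner integral (in r): ∫_{0}^{1} (11) · r dr = 11/2.

Outer integral (in θ): ∫_{0}^{π} (11/2) dθ = 11π/2.

Therefore ∬_D (11) dA = 11π/2.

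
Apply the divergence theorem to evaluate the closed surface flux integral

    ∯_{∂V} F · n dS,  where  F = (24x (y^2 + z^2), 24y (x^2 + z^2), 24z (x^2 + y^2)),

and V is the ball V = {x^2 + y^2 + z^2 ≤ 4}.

By the divergence theorem,

    ∯_{∂V} F · n dS = ∭_V (∇ · F) dV.

Compute the divergence:
    ∇ · F = ∂F_x/∂x + ∂F_y/∂y + ∂F_z/∂z = 24y^2 + 24z^2 + 24x^2 + 24z^2 + 24x^2 + 24y^2 = 48x^2 + 48y^2 + 48z^2.

In spherical coordinates, x = ρ sin(φ) cos(θ), y = ρ sin(φ) sin(θ), z = ρ cos(φ), dV = ρ^2 sin(φ) dρ dφ dθ, with 0 ≤ ρ ≤ 2, 0 ≤ φ ≤ π, 0 ≤ θ ≤ 2π.

The integrand, after substitution and multiplying by the volume element, becomes (48ρ^2) · ρ^2 sin(φ), so

    ∭_V (∇·F) dV = ∫_0^{2π} ∫_0^{π} ∫_0^{2} (48ρ^2) · ρ^2 sin(φ) dρ dφ dθ.

Inner (ρ from 0 to 2): 1536sin(φ)/5.
Middle (φ from 0 to π): 3072/5.
Outer (θ from 0 to 2π): 6144π/5.

Therefore ∯_{∂V} F · n dS = 6144π/5.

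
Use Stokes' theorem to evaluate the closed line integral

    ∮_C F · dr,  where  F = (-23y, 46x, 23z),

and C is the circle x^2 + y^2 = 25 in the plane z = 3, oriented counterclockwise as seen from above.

Let S be the flat disk x^2 + y^2 ≤ 25 in the plane z = 3, with upward unit normal n̂ = ẑ. By Stokes' theorem,

    ∮_C F · dr = ∬_S (∇ × F) · n̂ dS = ∬_D (curl F)_z dA,

where D is the disk x^2 + y^2 ≤ 25.

Compute the curl of F = (-23y, 46x, 23z):
    (∇ × F)_x = ∂F_z/∂y - ∂F_y/∂z = 0,
    (∇ × F)_y = ∂F_x/∂z - ∂F_z/∂x = 0,
    (∇ × F)_z = ∂F_y/∂x - ∂F_x/∂y = 69.

On z = 3, (curl F)_z = 69.

Convert to polar (x = r cos θ, y = r sin θ, dA = r dr dθ); the integrand becomes 69, so

    ∬_D (curl F)_z dA = ∫_0^{2π} ∫_0^{5} (69) · r dr dθ.

Inner (r from 0 to 5): 1725/2.
Outer (θ from 0 to 2π): 1725π.

Therefore ∮_C F · dr = 1725π.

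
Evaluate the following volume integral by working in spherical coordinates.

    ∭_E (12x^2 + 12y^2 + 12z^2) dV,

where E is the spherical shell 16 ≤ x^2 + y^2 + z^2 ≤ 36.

In spherical coordinates, x = ρ sin(φ) cos(θ), y = ρ sin(φ) sin(θ), z = ρ cos(φ), and dV = ρ^2 sin(φ) dρ dφ dθ.

The integrand becomes 12ρ^2, so

    ∭_E (12x^2 + 12y^2 + 12z^2) dV = ∫_{0}^{2π} ∫_{0}^{π} ∫_{4}^{6} (12ρ^2) · ρ^2 sin(φ) dρ dφ dθ.

Inner (ρ): 81024sin(φ)/5.
Middle (φ): 162048/5.
Outer (θ): 324096π/5.

Therefore the triple integral equals 324096π/5.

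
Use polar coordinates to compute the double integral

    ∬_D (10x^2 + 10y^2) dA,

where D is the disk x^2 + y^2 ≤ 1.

The region D is 0 ≤ r ≤ 1, 0 ≤ θ ≤ 2π in polar coordinates, where x = r cos(θ), y = r sin(θ), and dA = r dr dθ.

Under the substitution, the integrand becomes 10r^2, so

    ∬_D (10x^2 + 10y^2) dA = ∫_{0}^{2π} ∫_{0}^{1} (10r^2) · r dr dθ.

Inner integral (in r): ∫_{0}^{1} (10r^2) · r dr = 5/2.

Outer integral (in θ): ∫_{0}^{2π} (5/2) dθ = 5π.

Therefore ∬_D (10x^2 + 10y^2) dA = 5π.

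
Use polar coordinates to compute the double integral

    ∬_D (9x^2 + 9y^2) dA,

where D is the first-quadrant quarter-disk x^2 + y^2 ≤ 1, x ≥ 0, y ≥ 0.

The region D is 0 ≤ r ≤ 1, 0 ≤ θ ≤ π/2 in polar coordinates, where x = r cos(θ), y = r sin(θ), and dA = r dr dθ.

Under the substitution, the integrand becomes 9r^2, so

    ∬_D (9x^2 + 9y^2) dA = ∫_{0}^{π/2} ∫_{0}^{1} (9r^2) · r dr dθ.

Inner integral (in r): ∫_{0}^{1} (9r^2) · r dr = 9/4.

Outer integral (in θ): ∫_{0}^{π/2} (9/4) dθ = 9π/8.

Therefore ∬_D (9x^2 + 9y^2) dA = 9π/8.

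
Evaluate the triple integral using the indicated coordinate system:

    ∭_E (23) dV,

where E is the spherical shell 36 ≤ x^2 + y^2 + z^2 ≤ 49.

In spherical coordinates, x = ρ sin(φ) cos(θ), y = ρ sin(φ) sin(θ), z = ρ cos(φ), and dV = ρ^2 sin(φ) dρ dφ dθ.

The integrand becomes 23, so

    ∭_E (23) dV = ∫_{0}^{2π} ∫_{0}^{π} ∫_{6}^{7} (23) · ρ^2 sin(φ) dρ dφ dθ.

Inner (ρ): 2921sin(φ)/3.
Middle (φ): 5842/3.
Outer (θ): 11684π/3.

Therefore the triple integral equals 11684π/3.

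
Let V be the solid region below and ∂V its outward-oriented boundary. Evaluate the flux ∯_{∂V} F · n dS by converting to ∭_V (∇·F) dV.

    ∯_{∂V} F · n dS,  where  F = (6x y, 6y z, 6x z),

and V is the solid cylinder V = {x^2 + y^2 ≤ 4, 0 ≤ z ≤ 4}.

By the divergence theorem,

    ∯_{∂V} F · n dS = ∭_V (∇ · F) dV.

Compute the divergence:
    ∇ · F = ∂F_x/∂x + ∂F_y/∂y + ∂F_z/∂z = 6y + 6z + 6x = 6x + 6y + 6z.

In cylindrical coordinates, x = r cos(θ), y = r sin(θ), z = z, dV = r dr dθ dz, with 0 ≤ r ≤ 2, 0 ≤ θ ≤ 2π, 0 ≤ z ≤ 4.

The integrand, after substitution and multiplying by the volume element, becomes (6sqrt(2)r sin(θ + π/4) + 6z) · r, so

    ∭_V (∇·F) dV = ∫_0^{2π} ∫_0^{2} ∫_0^{4} (6sqrt(2)r sin(θ + π/4) + 6z) · r dz dr dθ.

Inner (z from 0 to 4): 24r (sqrt(2)r sin(θ + π/4) + 2).
Middle (r from 0 to 2): 64sqrt(2)sin(θ + π/4) + 96.
Outer (θ from 0 to 2π): 192π.

Therefore ∯_{∂V} F · n dS = 192π.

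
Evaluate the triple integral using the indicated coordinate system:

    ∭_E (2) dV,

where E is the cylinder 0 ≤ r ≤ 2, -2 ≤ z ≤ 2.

In cylindrical coordinates, x = r cos(θ), y = r sin(θ), z = z, and dV = r dr dθ dz.

The integrand becomes 2, so

    ∭_E (2) dV = ∫_{0}^{2π} ∫_{0}^{2} ∫_{-2}^{2} (2) · r dz dr dθ.

Inner (z): 8r.
Middle (r from 0 to 2): 16.
Outer (θ): 32π.

Therefore the triple integral equals 32π.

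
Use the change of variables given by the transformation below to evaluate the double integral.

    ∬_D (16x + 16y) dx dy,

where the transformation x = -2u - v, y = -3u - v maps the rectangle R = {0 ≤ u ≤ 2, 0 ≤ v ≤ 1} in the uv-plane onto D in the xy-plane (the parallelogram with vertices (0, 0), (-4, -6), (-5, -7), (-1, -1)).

Compute the Jacobian determinant of (x, y) with respect to (u, v):

    ∂(x,y)/∂(u,v) = | -2  -1 | = (-2)(-1) - (-1)(-3) = -1.
                   | -3  -1 |

Its absolute value is |J| = 1 (the area scaling factor).

Substituting x = -2u - v, y = -3u - v into the integrand,

    16x + 16y → -80u - 32v,

so the integral becomes

    ∬_R (-80u - 32v) · |J| du dv = ∫_0^2 ∫_0^1 (-80u - 32v) dv du.

Inner (v): -80u - 16.
Outer (u): -192.

Therefore ∬_D (16x + 16y) dx dy = -192.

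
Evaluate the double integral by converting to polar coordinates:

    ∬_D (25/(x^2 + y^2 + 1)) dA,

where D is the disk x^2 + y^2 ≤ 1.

The region D is 0 ≤ r ≤ 1, 0 ≤ θ ≤ 2π in polar coordinates, where x = r cos(θ), y = r sin(θ), and dA = r dr dθ.

Under the substitution, the integrand becomes 25/(r^2 + 1), so

    ∬_D (25/(x^2 + y^2 + 1)) dA = ∫_{0}^{2π} ∫_{0}^{1} (25/(r^2 + 1)) · r dr dθ.

Inner integral (in r): ∫_{0}^{1} (25/(r^2 + 1)) · r dr = 25log(2)/2.

Outer integral (in θ): ∫_{0}^{2π} (25log(2)/2) dθ = 25π log(2).

Therefore ∬_D (25/(x^2 + y^2 + 1)) dA = 25π log(2).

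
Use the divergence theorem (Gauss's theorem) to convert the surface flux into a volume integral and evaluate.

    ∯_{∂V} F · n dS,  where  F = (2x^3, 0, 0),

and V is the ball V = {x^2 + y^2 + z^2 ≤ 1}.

By the divergence theorem,

    ∯_{∂V} F · n dS = ∭_V (∇ · F) dV.

Compute the divergence:
    ∇ · F = ∂F_x/∂x + ∂F_y/∂y + ∂F_z/∂z = 6x^2 + 0 + 0 = 6x^2.

In spherical coordinates, x = ρ sin(φ) cos(θ), y = ρ sin(φ) sin(θ), z = ρ cos(φ), dV = ρ^2 sin(φ) dρ dφ dθ, with 0 ≤ ρ ≤ 1, 0 ≤ φ ≤ π, 0 ≤ θ ≤ 2π.

The integrand, after substitution and multiplying by the volume element, becomes (6ρ^2sin(φ)^2cos(θ)^2) · ρ^2 sin(φ), so

    ∭_V (∇·F) dV = ∫_0^{2π} ∫_0^{π} ∫_0^{1} (6ρ^2sin(φ)^2cos(θ)^2) · ρ^2 sin(φ) dρ dφ dθ.

Inner (ρ from 0 to 1): 6sin(φ)^3cos(θ)^2/5.
Middle (φ from 0 to π): 8cos(θ)^2/5.
Outer (θ from 0 to 2π): 8π/5.

Therefore ∯_{∂V} F · n dS = 8π/5.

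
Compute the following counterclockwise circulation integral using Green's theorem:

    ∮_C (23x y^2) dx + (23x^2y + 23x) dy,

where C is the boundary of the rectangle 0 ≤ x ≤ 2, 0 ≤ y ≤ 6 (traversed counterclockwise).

Green's theorem converts the closed line integral into a double integral over the enclosed region D:

    ∮_C P dx + Q dy = ∬_D (∂Q/∂x - ∂P/∂y) dA.

Here P = 23x y^2, Q = 23x^2y + 23x, so

    ∂Q/∂x = 46x y + 23,    ∂P/∂y = 46x y,
    ∂Q/∂x - ∂P/∂y = 23.

D is the region 0 ≤ x ≤ 2, 0 ≤ y ≤ 6. Evaluating the double integral:

    ∬_D (23) dA = ∫_0^{2} ∫_0^{6} (23) dy dx.

Inner (y from 0 to 6): 138.
Outer (x from 0 to 2): 276.

Therefore ∮_C P dx + Q dy = 276.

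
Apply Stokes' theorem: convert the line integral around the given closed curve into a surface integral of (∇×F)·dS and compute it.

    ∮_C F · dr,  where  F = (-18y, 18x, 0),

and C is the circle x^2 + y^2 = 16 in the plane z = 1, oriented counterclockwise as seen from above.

Let S be the flat disk x^2 + y^2 ≤ 16 in the plane z = 1, with upward unit normal n̂ = ẑ. By Stokes' theorem,

    ∮_C F · dr = ∬_S (∇ × F) · n̂ dS = ∬_D (curl F)_z dA,

where D is the disk x^2 + y^2 ≤ 16.

Compute the curl of F = (-18y, 18x, 0):
    (∇ × F)_x = ∂F_z/∂y - ∂F_y/∂z = 0,
    (∇ × F)_y = ∂F_x/∂z - ∂F_z/∂x = 0,
    (∇ × F)_z = ∂F_y/∂x - ∂F_x/∂y = 36.

On z = 1, (curl F)_z = 36.

Convert to polar (x = r cos θ, y = r sin θ, dA = r dr dθ); the integrand becomes 36, so

    ∬_D (curl F)_z dA = ∫_0^{2π} ∫_0^{4} (36) · r dr dθ.

Inner (r from 0 to 4): 288.
Outer (θ from 0 to 2π): 576π.

Therefore ∮_C F · dr = 576π.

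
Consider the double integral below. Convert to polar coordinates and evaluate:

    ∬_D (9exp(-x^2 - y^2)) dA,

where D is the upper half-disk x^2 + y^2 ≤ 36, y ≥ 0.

The region D is 0 ≤ r ≤ 6, 0 ≤ θ ≤ π in polar coordinates, where x = r cos(θ), y = r sin(θ), and dA = r dr dθ.

Under the substitution, the integrand becomes 9exp(-r^2), so

    ∬_D (9exp(-x^2 - y^2)) dA = ∫_{0}^{π} ∫_{0}^{6} (9exp(-r^2)) · r dr dθ.

Inner integral (in r): ∫_{0}^{6} (9exp(-r^2)) · r dr = 9/2 - 9exp(-36)/2.

Outer integral (in θ): ∫_{0}^{π} (9/2 - 9exp(-36)/2) dθ = -9π (1 - exp(36))exp(-36)/2.

Therefore ∬_D (9exp(-x^2 - y^2)) dA = -9π (1 - exp(36))exp(-36)/2.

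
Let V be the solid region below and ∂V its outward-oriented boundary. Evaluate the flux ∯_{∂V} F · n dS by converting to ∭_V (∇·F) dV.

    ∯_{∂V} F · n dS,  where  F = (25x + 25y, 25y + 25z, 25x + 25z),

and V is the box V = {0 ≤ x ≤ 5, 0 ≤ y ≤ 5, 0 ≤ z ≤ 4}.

By the divergence theorem,

    ∯_{∂V} F · n dS = ∭_V (∇ · F) dV.

Compute the divergence:
    ∇ · F = ∂F_x/∂x + ∂F_y/∂y + ∂F_z/∂z = 25 + 25 + 25 = 75.

V is a rectangular box, so dV = dx dy dz with 0 ≤ x ≤ 5, 0 ≤ y ≤ 5, 0 ≤ z ≤ 4.

Integrate (75) over V as an iterated integral:

    ∭_V (∇·F) dV = ∫_0^{5} ∫_0^{5} ∫_0^{4} (75) dz dy dx.

Inner (z from 0 to 4): 300.
Middle (y from 0 to 5): 1500.
Outer (x from 0 to 5): 7500.

Therefore ∯_{∂V} F · n dS = 7500.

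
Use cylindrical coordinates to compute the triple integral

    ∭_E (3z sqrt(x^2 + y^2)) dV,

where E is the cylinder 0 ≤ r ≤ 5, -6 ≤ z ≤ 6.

In cylindrical coordinates, x = r cos(θ), y = r sin(θ), z = z, and dV = r dr dθ dz.

The integrand becomes 3r z, so

    ∭_E (3z sqrt(x^2 + y^2)) dV = ∫_{0}^{2π} ∫_{0}^{5} ∫_{-6}^{6} (3r z) · r dz dr dθ.

Inner (z): 0.
Middle (r from 0 to 5): 0.
Outer (θ): 0.

Therefore the triple integral equals 0.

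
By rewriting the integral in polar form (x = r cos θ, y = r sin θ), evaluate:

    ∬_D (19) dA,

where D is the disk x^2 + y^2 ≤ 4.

The region D is 0 ≤ r ≤ 2, 0 ≤ θ ≤ 2π in polar coordinates, where x = r cos(θ), y = r sin(θ), and dA = r dr dθ.

Under the substitution, the integrand becomes 19, so

    ∬_D (19) dA = ∫_{0}^{2π} ∫_{0}^{2} (19) · r dr dθ.

Inner integral (in r): ∫_{0}^{2} (19) · r dr = 38.

Outer integral (in θ): ∫_{0}^{2π} (38) dθ = 76π.

Therefore ∬_D (19) dA = 76π.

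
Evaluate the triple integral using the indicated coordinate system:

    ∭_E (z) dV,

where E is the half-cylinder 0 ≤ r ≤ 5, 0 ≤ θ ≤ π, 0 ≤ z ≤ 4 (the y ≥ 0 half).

In cylindrical coordinates, x = r cos(θ), y = r sin(θ), z = z, and dV = r dr dθ dz.

The integrand becomes z, so

    ∭_E (z) dV = ∫_{0}^{π} ∫_{0}^{5} ∫_{0}^{4} (z) · r dz dr dθ.

Inner (z): 8r.
Middle (r from 0 to 5): 100.
Outer (θ): 100π.

Therefore the triple integral equals 100π.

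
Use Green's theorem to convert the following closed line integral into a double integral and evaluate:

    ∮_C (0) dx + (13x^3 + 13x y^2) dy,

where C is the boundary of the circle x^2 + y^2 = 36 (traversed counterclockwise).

Green's theorem converts the closed line integral into a double integral over the enclosed region D:

    ∮_C P dx + Q dy = ∬_D (∂Q/∂x - ∂P/∂y) dA.

Here P = 0, Q = 13x^3 + 13x y^2, so

    ∂Q/∂x = 39x^2 + 13y^2,    ∂P/∂y = 0,
    ∂Q/∂x - ∂P/∂y = 39x^2 + 13y^2.

D is the region x^2 + y^2 ≤ 36. Evaluating the double integral:

In polar coordinates (x = r cos θ, y = r sin θ, dA = r dr dθ) the integrand becomes 13r^2(cos(2θ) + 2), so

    ∬_D (39x^2 + 13y^2) dA = ∫_0^{2π} ∫_0^{6} (13r^2(cos(2θ) + 2)) · r dr dθ.

Inner (r from 0 to 6): 4212cos(2θ) + 8424.
Outer (θ from 0 to 2π): 16848π.

Therefore ∮_C P dx + Q dy = 16848π.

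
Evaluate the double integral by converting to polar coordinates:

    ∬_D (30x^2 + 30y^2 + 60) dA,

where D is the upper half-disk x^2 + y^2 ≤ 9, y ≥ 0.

The region D is 0 ≤ r ≤ 3, 0 ≤ θ ≤ π in polar coordinates, where x = r cos(θ), y = r sin(θ), and dA = r dr dθ.

Under the substitution, the integrand becomes 30r^2 + 60, so

    ∬_D (30x^2 + 30y^2 + 60) dA = ∫_{0}^{π} ∫_{0}^{3} (30r^2 + 60) · r dr dθ.

Inner integral (in r): ∫_{0}^{3} (30r^2 + 60) · r dr = 1755/2.

Outer integral (in θ): ∫_{0}^{π} (1755/2) dθ = 1755π/2.

Therefore ∬_D (30x^2 + 30y^2 + 60) dA = 1755π/2.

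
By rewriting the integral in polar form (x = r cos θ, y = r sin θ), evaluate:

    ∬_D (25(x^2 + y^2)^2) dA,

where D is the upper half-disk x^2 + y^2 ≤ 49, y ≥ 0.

The region D is 0 ≤ r ≤ 7, 0 ≤ θ ≤ π in polar coordinates, where x = r cos(θ), y = r sin(θ), and dA = r dr dθ.

Under the substitution, the integrand becomes 25r^4, so

    ∬_D (25(x^2 + y^2)^2) dA = ∫_{0}^{π} ∫_{0}^{7} (25r^4) · r dr dθ.

Inner integral (in r): ∫_{0}^{7} (25r^4) · r dr = 2941225/6.

Outer integral (in θ): ∫_{0}^{π} (2941225/6) dθ = 2941225π/6.

Therefore ∬_D (25(x^2 + y^2)^2) dA = 2941225π/6.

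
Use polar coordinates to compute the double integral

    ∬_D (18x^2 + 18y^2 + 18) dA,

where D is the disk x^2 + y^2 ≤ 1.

The region D is 0 ≤ r ≤ 1, 0 ≤ θ ≤ 2π in polar coordinates, where x = r cos(θ), y = r sin(θ), and dA = r dr dθ.

Under the substitution, the integrand becomes 18r^2 + 18, so

    ∬_D (18x^2 + 18y^2 + 18) dA = ∫_{0}^{2π} ∫_{0}^{1} (18r^2 + 18) · r dr dθ.

Inner integral (in r): ∫_{0}^{1} (18r^2 + 18) · r dr = 27/2.

Outer integral (in θ): ∫_{0}^{2π} (27/2) dθ = 27π.

Therefore ∬_D (18x^2 + 18y^2 + 18) dA = 27π.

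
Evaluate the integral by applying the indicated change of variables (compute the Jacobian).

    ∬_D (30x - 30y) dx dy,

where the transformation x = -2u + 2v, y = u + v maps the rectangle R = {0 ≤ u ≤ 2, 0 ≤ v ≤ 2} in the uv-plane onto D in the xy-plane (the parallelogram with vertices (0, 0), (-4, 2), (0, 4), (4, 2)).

Compute the Jacobian determinant of (x, y) with respect to (u, v):

    ∂(x,y)/∂(u,v) = | -2  2 | = (-2)(1) - (2)(1) = -4.
                   | 1  1 |

Its absolute value is |J| = 4 (the area scaling factor).

Substituting x = -2u + 2v, y = u + v into the integrand,

    30x - 30y → -90u + 30v,

so the integral becomes

    ∬_R (-90u + 30v) · |J| du dv = ∫_0^2 ∫_0^2 (-360u + 120v) dv du.

Inner (v): 240 - 720u.
Outer (u): -960.

Therefore ∬_D (30x - 30y) dx dy = -960.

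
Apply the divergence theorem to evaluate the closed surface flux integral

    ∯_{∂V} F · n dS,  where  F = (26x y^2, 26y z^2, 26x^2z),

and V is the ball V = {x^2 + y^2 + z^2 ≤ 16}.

By the divergence theorem,

    ∯_{∂V} F · n dS = ∭_V (∇ · F) dV.

Compute the divergence:
    ∇ · F = ∂F_x/∂x + ∂F_y/∂y + ∂F_z/∂z = 26y^2 + 26z^2 + 26x^2 = 26x^2 + 26y^2 + 26z^2.

In spherical coordinates, x = ρ sin(φ) cos(θ), y = ρ sin(φ) sin(θ), z = ρ cos(φ), dV = ρ^2 sin(φ) dρ dφ dθ, with 0 ≤ ρ ≤ 4, 0 ≤ φ ≤ π, 0 ≤ θ ≤ 2π.

The integrand, after substitution and multiplying by the volume element, becomes (26ρ^2) · ρ^2 sin(φ), so

    ∭_V (∇·F) dV = ∫_0^{2π} ∫_0^{π} ∫_0^{4} (26ρ^2) · ρ^2 sin(φ) dρ dφ dθ.

Inner (ρ from 0 to 4): 26624sin(φ)/5.
Middle (φ from 0 to π): 53248/5.
Outer (θ from 0 to 2π): 106496π/5.

Therefore ∯_{∂V} F · n dS = 106496π/5.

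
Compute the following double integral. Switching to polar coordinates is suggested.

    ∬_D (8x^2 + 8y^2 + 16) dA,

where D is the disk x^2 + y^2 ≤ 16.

The region D is 0 ≤ r ≤ 4, 0 ≤ θ ≤ 2π in polar coordinates, where x = r cos(θ), y = r sin(θ), and dA = r dr dθ.

Under the substitution, the integrand becomes 8r^2 + 16, so

    ∬_D (8x^2 + 8y^2 + 16) dA = ∫_{0}^{2π} ∫_{0}^{4} (8r^2 + 16) · r dr dθ.

Inner integral (in r): ∫_{0}^{4} (8r^2 + 16) · r dr = 640.

Outer integral (in θ): ∫_{0}^{2π} (640) dθ = 1280π.

Therefore ∬_D (8x^2 + 8y^2 + 16) dA = 1280π.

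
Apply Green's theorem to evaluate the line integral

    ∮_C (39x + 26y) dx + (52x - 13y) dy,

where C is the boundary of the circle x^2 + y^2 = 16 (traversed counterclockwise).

Green's theorem converts the closed line integral into a double integral over the enclosed region D:

    ∮_C P dx + Q dy = ∬_D (∂Q/∂x - ∂P/∂y) dA.

Here P = 39x + 26y, Q = 52x - 13y, so

    ∂Q/∂x = 52,    ∂P/∂y = 26,
    ∂Q/∂x - ∂P/∂y = 26.

D is the region x^2 + y^2 ≤ 16. Evaluating the double integral:

In polar coordinates (x = r cos θ, y = r sin θ, dA = r dr dθ) the integrand becomes 26, so

    ∬_D (26) dA = ∫_0^{2π} ∫_0^{4} (26) · r dr dθ.

Inner (r from 0 to 4): 208.
Outer (θ from 0 to 2π): 416π.

Therefore ∮_C P dx + Q dy = 416π.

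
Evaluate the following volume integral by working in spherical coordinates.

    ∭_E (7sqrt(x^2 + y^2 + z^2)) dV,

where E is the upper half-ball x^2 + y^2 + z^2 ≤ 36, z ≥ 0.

In spherical coordinates, x = ρ sin(φ) cos(θ), y = ρ sin(φ) sin(θ), z = ρ cos(φ), and dV = ρ^2 sin(φ) dρ dφ dθ.

The integrand becomes 7ρ, so

    ∭_E (7sqrt(x^2 + y^2 + z^2)) dV = ∫_{0}^{2π} ∫_{0}^{π/2} ∫_{0}^{6} (7ρ) · ρ^2 sin(φ) dρ dφ dθ.

Inner (ρ): 2268sin(φ).
Middle (φ): 2268.
Outer (θ): 4536π.

Therefore the triple integral equals 4536π.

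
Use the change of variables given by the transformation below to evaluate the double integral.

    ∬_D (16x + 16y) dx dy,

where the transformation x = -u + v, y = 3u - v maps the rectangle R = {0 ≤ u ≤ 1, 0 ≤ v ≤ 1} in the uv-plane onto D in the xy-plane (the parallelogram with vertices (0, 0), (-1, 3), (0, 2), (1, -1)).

Compute the Jacobian determinant of (x, y) with respect to (u, v):

    ∂(x,y)/∂(u,v) = | -1  1 | = (-1)(-1) - (1)(3) = -2.
                   | 3  -1 |

Its absolute value is |J| = 2 (the area scaling factor).

Substituting x = -u + v, y = 3u - v into the integrand,

    16x + 16y → 32u,

so the integral becomes

    ∬_R (32u) · |J| du dv = ∫_0^1 ∫_0^1 (64u) dv du.

Inner (v): 64u.
Outer (u): 32.

Therefore ∬_D (16x + 16y) dx dy = 32.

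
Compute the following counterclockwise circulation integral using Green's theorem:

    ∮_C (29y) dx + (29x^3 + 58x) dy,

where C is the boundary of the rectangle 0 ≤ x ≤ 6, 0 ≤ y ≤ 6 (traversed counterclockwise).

Green's theorem converts the closed line integral into a double integral over the enclosed region D:

    ∮_C P dx + Q dy = ∬_D (∂Q/∂x - ∂P/∂y) dA.

Here P = 29y, Q = 29x^3 + 58x, so

    ∂Q/∂x = 87x^2 + 58,    ∂P/∂y = 29,
    ∂Q/∂x - ∂P/∂y = 87x^2 + 29.

D is the region 0 ≤ x ≤ 6, 0 ≤ y ≤ 6. Evaluating the double integral:

    ∬_D (87x^2 + 29) dA = ∫_0^{6} ∫_0^{6} (87x^2 + 29) dy dx.

Inner (y from 0 to 6): 522x^2 + 174.
Outer (x from 0 to 6): 38628.

Therefore ∮_C P dx + Q dy = 38628.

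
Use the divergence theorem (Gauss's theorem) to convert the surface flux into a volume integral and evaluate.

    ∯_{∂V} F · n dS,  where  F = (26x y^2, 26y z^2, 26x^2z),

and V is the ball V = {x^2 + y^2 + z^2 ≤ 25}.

By the divergence theorem,

    ∯_{∂V} F · n dS = ∭_V (∇ · F) dV.

Compute the divergence:
    ∇ · F = ∂F_x/∂x + ∂F_y/∂y + ∂F_z/∂z = 26y^2 + 26z^2 + 26x^2 = 26x^2 + 26y^2 + 26z^2.

In spherical coordinates, x = ρ sin(φ) cos(θ), y = ρ sin(φ) sin(θ), z = ρ cos(φ), dV = ρ^2 sin(φ) dρ dφ dθ, with 0 ≤ ρ ≤ 5, 0 ≤ φ ≤ π, 0 ≤ θ ≤ 2π.

The integrand, after substitution and multiplying by the volume element, becomes (26ρ^2) · ρ^2 sin(φ), so

    ∭_V (∇·F) dV = ∫_0^{2π} ∫_0^{π} ∫_0^{5} (26ρ^2) · ρ^2 sin(φ) dρ dφ dθ.

Inner (ρ from 0 to 5): 16250sin(φ).
Middle (φ from 0 to π): 32500.
Outer (θ from 0 to 2π): 65000π.

Therefore ∯_{∂V} F · n dS = 65000π.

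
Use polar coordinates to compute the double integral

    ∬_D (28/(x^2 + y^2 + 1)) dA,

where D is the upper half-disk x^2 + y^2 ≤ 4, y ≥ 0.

The region D is 0 ≤ r ≤ 2, 0 ≤ θ ≤ π in polar coordinates, where x = r cos(θ), y = r sin(θ), and dA = r dr dθ.

Under the substitution, the integrand becomes 28/(r^2 + 1), so

    ∬_D (28/(x^2 + y^2 + 1)) dA = ∫_{0}^{π} ∫_{0}^{2} (28/(r^2 + 1)) · r dr dθ.

Inner integral (in r): ∫_{0}^{2} (28/(r^2 + 1)) · r dr = log(6103515625).

Outer integral (in θ): ∫_{0}^{π} (log(6103515625)) dθ = log(6103515625^π).

Therefore ∬_D (28/(x^2 + y^2 + 1)) dA = log(6103515625^π).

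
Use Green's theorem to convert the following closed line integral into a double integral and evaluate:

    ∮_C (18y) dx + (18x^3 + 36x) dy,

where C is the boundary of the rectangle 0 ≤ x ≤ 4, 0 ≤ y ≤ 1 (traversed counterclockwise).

Green's theorem converts the closed line integral into a double integral over the enclosed region D:

    ∮_C P dx + Q dy = ∬_D (∂Q/∂x - ∂P/∂y) dA.

Here P = 18y, Q = 18x^3 + 36x, so

    ∂Q/∂x = 54x^2 + 36,    ∂P/∂y = 18,
    ∂Q/∂x - ∂P/∂y = 54x^2 + 18.

D is the region 0 ≤ x ≤ 4, 0 ≤ y ≤ 1. Evaluating the double integral:

    ∬_D (54x^2 + 18) dA = ∫_0^{4} ∫_0^{1} (54x^2 + 18) dy dx.

Inner (y from 0 to 1): 54x^2 + 18.
Outer (x from 0 to 4): 1224.

Therefore ∮_C P dx + Q dy = 1224.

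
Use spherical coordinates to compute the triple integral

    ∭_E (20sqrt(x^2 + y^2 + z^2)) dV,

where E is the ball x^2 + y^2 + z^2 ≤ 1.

In spherical coordinates, x = ρ sin(φ) cos(θ), y = ρ sin(φ) sin(θ), z = ρ cos(φ), and dV = ρ^2 sin(φ) dρ dφ dθ.

The integrand becomes 20ρ, so

    ∭_E (20sqrt(x^2 + y^2 + z^2)) dV = ∫_{0}^{2π} ∫_{0}^{π} ∫_{0}^{1} (20ρ) · ρ^2 sin(φ) dρ dφ dθ.

Inner (ρ): 5sin(φ).
Middle (φ): 10.
Outer (θ): 20π.

Therefore the triple integral equals 20π.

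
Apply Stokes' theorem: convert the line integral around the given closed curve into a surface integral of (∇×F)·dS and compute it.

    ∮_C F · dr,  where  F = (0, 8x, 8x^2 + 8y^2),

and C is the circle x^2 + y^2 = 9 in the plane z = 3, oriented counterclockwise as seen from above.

Let S be the flat disk x^2 + y^2 ≤ 9 in the plane z = 3, with upward unit normal n̂ = ẑ. By Stokes' theorem,

    ∮_C F · dr = ∬_S (∇ × F) · n̂ dS = ∬_D (curl F)_z dA,

where D is the disk x^2 + y^2 ≤ 9.

Compute the curl of F = (0, 8x, 8x^2 + 8y^2):
    (∇ × F)_x = ∂F_z/∂y - ∂F_y/∂z = 16y,
    (∇ × F)_y = ∂F_x/∂z - ∂F_z/∂x = -16x,
    (∇ × F)_z = ∂F_y/∂x - ∂F_x/∂y = 8.

On z = 3, (curl F)_z = 8.

Convert to polar (x = r cos θ, y = r sin θ, dA = r dr dθ); the integrand becomes 8, so

    ∬_D (curl F)_z dA = ∫_0^{2π} ∫_0^{3} (8) · r dr dθ.

Inner (r from 0 to 3): 36.
Outer (θ from 0 to 2π): 72π.

Therefore ∮_C F · dr = 72π.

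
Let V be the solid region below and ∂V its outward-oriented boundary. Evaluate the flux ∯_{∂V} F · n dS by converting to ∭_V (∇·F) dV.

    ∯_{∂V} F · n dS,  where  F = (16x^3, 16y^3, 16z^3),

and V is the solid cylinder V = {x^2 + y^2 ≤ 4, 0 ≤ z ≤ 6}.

By the divergence theorem,

    ∯_{∂V} F · n dS = ∭_V (∇ · F) dV.

Compute the divergence:
    ∇ · F = ∂F_x/∂x + ∂F_y/∂y + ∂F_z/∂z = 48x^2 + 48y^2 + 48z^2.

In cylindrical coordinates, x = r cos(θ), y = r sin(θ), z = z, dV = r dr dθ dz, with 0 ≤ r ≤ 2, 0 ≤ θ ≤ 2π, 0 ≤ z ≤ 6.

The integrand, after substitution and multiplying by the volume element, becomes (48r^2 + 48z^2) · r, so

    ∭_V (∇·F) dV = ∫_0^{2π} ∫_0^{2} ∫_0^{6} (48r^2 + 48z^2) · r dz dr dθ.

Inner (z from 0 to 6): 288r (r^2 + 12).
Middle (r from 0 to 2): 8064.
Outer (θ from 0 to 2π): 16128π.

Therefore ∯_{∂V} F · n dS = 16128π.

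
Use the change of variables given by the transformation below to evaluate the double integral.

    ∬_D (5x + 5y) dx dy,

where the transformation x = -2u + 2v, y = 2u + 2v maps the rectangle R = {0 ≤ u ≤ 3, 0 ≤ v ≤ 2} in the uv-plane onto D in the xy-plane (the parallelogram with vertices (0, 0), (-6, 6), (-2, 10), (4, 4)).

Compute the Jacobian determinant of (x, y) with respect to (u, v):

    ∂(x,y)/∂(u,v) = | -2  2 | = (-2)(2) - (2)(2) = -8.
                   | 2  2 |

Its absolute value is |J| = 8 (the area scaling factor).

Substituting x = -2u + 2v, y = 2u + 2v into the integrand,

    5x + 5y → 20v,

so the integral becomes

    ∬_R (20v) · |J| du dv = ∫_0^3 ∫_0^2 (160v) dv du.

Inner (v): 320.
Outer (u): 960.

Therefore ∬_D (5x + 5y) dx dy = 960.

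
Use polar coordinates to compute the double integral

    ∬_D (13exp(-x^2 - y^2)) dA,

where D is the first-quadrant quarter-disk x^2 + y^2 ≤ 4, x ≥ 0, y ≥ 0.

The region D is 0 ≤ r ≤ 2, 0 ≤ θ ≤ π/2 in polar coordinates, where x = r cos(θ), y = r sin(θ), and dA = r dr dθ.

Under the substitution, the integrand becomes 13exp(-r^2), so

    ∬_D (13exp(-x^2 - y^2)) dA = ∫_{0}^{π/2} ∫_{0}^{2} (13exp(-r^2)) · r dr dθ.

Inner integral (in r): ∫_{0}^{2} (13exp(-r^2)) · r dr = 13/2 - 13exp(-4)/2.

Outer integral (in θ): ∫_{0}^{π/2} (13/2 - 13exp(-4)/2) dθ = -13π (1 - exp(4))exp(-4)/4.

Therefore ∬_D (13exp(-x^2 - y^2)) dA = -13π (1 - exp(4))exp(-4)/4.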